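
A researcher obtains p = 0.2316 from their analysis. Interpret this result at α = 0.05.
Since p = 0.2316 > α = 0.05, fail to reject H₀.
There is insufficient evidence to reject the null hypothesis; the result is not statistically significant at the 0.05 level.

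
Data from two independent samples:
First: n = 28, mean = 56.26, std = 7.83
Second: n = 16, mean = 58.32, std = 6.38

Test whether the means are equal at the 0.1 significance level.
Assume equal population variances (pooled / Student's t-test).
Student's two-sample t-test (equal variances):
H₀: μ₁ = μ₂
H₁: μ₁ ≠ μ₂
df = n₁ + n₂ - 2 = 42
Pooled variance s_p² = [(n₁-1)s₁² + (n₂-1)s₂²] / (n₁ + n₂ - 2) = [(27)(7.83²) + (15)(6.38²)] / 42 = 53.9502
SE = √(s_p²(1/n₁ + 1/n₂)) = √(53.9502 × (1/28 + 1/16)) = 2.3019
t = (x̄₁ - x̄₂) / SE = (56.26 - 58.32) / 2.3019 = -2.06 / 2.3019 = -0.895
p-value = 0.3759

Since p-value > α = 0.1, we fail to reject H₀.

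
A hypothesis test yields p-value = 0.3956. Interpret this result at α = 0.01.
Since p = 0.3956 > α = 0.01, fail to reject H₀.
There is insufficient evidence to reject the null hypothesis; the result is not statistically significant at the 0.01 level.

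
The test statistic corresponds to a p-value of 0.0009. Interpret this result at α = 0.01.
Since p = 0.0009 < α = 0.01, reject H₀.
There is sufficient evidence to reject the null hypothesis; the result is statistically significant at the 0.01 level.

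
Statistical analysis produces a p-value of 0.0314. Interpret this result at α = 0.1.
Since p = 0.0314 < α = 0.1, reject H₀.
There is sufficient evidence to reject the null hypothesis; the result is statistically significant at the 0.1 level.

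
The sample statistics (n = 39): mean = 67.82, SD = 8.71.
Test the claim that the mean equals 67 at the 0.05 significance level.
One-sample t-test:
H₀: μ = 67
H₁: μ ≠ 67
df = n - 1 = 38
t = (x̄ - μ₀) / (s/√n) = (67.82 - 67) / (8.71/√39) = 0.588
p-value = 0.5601

Since p-value > α = 0.05, we fail to reject H₀.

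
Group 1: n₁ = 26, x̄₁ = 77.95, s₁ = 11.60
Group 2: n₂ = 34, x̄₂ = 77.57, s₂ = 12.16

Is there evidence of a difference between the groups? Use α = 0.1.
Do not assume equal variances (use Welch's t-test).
Welch's two-sample t-test:
H₀: μ₁ = μ₂
H₁: μ₁ ≠ μ₂
s₁²/n₁ = 11.60²/26 = 5.1754,  s₂²/n₂ = 12.16²/34 = 4.3490
SE = √(s₁²/n₁ + s₂²/n₂) = √(5.1754 + 4.3490) = 3.0862
df (Welch-Satterthwaite) = (s₁²/n₁ + s₂²/n₂)² / [(s₁²/n₁)²/(n₁-1) + (s₂²/n₂)²/(n₂-1)] ≈ 55.16
t = (x̄₁ - x̄₂) / SE = (77.95 - 77.57) / 3.0862 = 0.38 / 3.0862 = 0.123
p-value = 0.9025

Since p-value > α = 0.1, we fail to reject H₀.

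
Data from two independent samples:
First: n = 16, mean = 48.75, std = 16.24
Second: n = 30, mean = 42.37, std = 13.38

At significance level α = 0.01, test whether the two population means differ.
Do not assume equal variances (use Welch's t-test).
Welch's two-sample t-test:
H₀: μ₁ = μ₂
H₁: μ₁ ≠ μ₂
s₁²/n₁ = 16.24²/16 = 16.4836,  s₂²/n₂ = 13.38²/30 = 5.9675
SE = √(s₁²/n₁ + s₂²/n₂) = √(16.4836 + 5.9675) = 4.7383
df (Welch-Satterthwaite) = (s₁²/n₁ + s₂²/n₂)² / [(s₁²/n₁)²/(n₁-1) + (s₂²/n₂)²/(n₂-1)] ≈ 26.06
t = (x̄₁ - x̄₂) / SE = (48.75 - 42.37) / 4.7383 = 6.38 / 4.7383 = 1.346
p-value = 0.1897

Since p-value > α = 0.01, we fail to reject H₀.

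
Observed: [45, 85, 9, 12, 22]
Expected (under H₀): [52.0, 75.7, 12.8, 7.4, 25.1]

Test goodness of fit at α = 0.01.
Chi-square goodness of fit test:
H₀: observed counts match expected distribution
H₁: observed counts differ from expected distribution
df = k - 1 = 4
χ² = Σ(O - E)²/E
   = (45 - 52.0)²/52.0 + (85 - 75.7)²/75.7 + (9 - 12.8)²/12.8 + (12 - 7.4)²/7.4 + (22 - 25.1)²/25.1
   = 0.942 + 1.143 + 1.128 + 2.859 + 0.383
   = 6.46
p-value = 0.1676

Since p-value > α = 0.01, we fail to reject H₀.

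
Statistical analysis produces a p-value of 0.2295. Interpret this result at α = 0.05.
Since p = 0.2295 > α = 0.05, fail to reject H₀.
There is insufficient evidence to reject the null hypothesis; the result is not statistically significant at the 0.05 level.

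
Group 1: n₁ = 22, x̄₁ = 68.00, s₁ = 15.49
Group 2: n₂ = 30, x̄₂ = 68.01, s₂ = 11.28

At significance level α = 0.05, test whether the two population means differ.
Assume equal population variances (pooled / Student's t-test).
Student's two-sample t-test (equal variances):
H₀: μ₁ = μ₂
H₁: μ₁ ≠ μ₂
df = n₁ + n₂ - 2 = 50
Pooled variance s_p² = [(n₁-1)s₁² + (n₂-1)s₂²] / (n₁ + n₂ - 2) = [(21)(15.49²) + (29)(11.28²)] / 50 = 174.5731
SE = √(s_p²(1/n₁ + 1/n₂)) = √(174.5731 × (1/22 + 1/30)) = 3.7087
t = (x̄₁ - x̄₂) / SE = (68.00 - 68.01) / 3.7087 = -0.01 / 3.7087 = -0.003
p-value = 0.9979

Since p-value > α = 0.05, we fail to reject H₀.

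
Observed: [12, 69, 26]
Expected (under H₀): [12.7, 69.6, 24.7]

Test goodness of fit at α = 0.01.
Chi-square goodness of fit test:
H₀: observed counts match expected distribution
H₁: observed counts differ from expected distribution
df = k - 1 = 2
χ² = Σ(O - E)²/E
   = (12 - 12.7)²/12.7 + (69 - 69.6)²/69.6 + (26 - 24.7)²/24.7
   = 0.039 + 0.005 + 0.068
   = 0.11
p-value = 0.9455

Since p-value > α = 0.01, we fail to reject H₀.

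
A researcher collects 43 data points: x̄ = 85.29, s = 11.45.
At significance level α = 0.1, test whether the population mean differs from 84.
One-sample t-test:
H₀: μ = 84
H₁: μ ≠ 84
df = n - 1 = 42
t = (x̄ - μ₀) / (s/√n) = (85.29 - 84) / (11.45/√43) = 0.739
p-value = 0.4641

Since p-value > α = 0.1, we fail to reject H₀.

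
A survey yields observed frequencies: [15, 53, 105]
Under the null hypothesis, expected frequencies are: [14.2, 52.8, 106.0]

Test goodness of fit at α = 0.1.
Chi-square goodness of fit test:
H₀: observed counts match expected distribution
H₁: observed counts differ from expected distribution
df = k - 1 = 2
χ² = Σ(O - E)²/E
   = (15 - 14.2)²/14.2 + (53 - 52.8)²/52.8 + (105 - 106.0)²/106.0
   = 0.045 + 0.001 + 0.009
   = 0.06
p-value = 0.9727

Since p-value > α = 0.1, we fail to reject H₀.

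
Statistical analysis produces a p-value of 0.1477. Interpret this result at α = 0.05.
Since p = 0.1477 > α = 0.05, fail to reject H₀.
There is insufficient evidence to reject the null hypothesis; the result is not statistically significant at the 0.05 level.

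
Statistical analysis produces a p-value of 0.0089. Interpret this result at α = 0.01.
Since p = 0.0089 < α = 0.01, reject H₀.
There is sufficient evidence to reject the null hypothesis; the result is statistically significant at the 0.01 level.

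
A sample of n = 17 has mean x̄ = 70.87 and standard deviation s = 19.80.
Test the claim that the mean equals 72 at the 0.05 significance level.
One-sample t-test:
H₀: μ = 72
H₁: μ ≠ 72
df = n - 1 = 16
t = (x̄ - μ₀) / (s/√n) = (70.87 - 72) / (19.80/√17) = -0.235
p-value = 0.8170

Since p-value > α = 0.05, we fail to reject H₀.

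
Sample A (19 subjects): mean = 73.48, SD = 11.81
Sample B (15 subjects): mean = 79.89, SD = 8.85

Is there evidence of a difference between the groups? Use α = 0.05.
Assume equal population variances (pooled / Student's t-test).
Student's two-sample t-test (equal variances):
H₀: μ₁ = μ₂
H₁: μ₁ ≠ μ₂
df = n₁ + n₂ - 2 = 32
Pooled variance s_p² = [(n₁-1)s₁² + (n₂-1)s₂²] / (n₁ + n₂ - 2) = [(18)(11.81²) + (14)(8.85²)] / 32 = 112.7214
SE = √(s_p²(1/n₁ + 1/n₂)) = √(112.7214 × (1/19 + 1/15)) = 3.6671
t = (x̄₁ - x̄₂) / SE = (73.48 - 79.89) / 3.6671 = -6.41 / 3.6671 = -1.748
p-value = 0.0901

Since p-value > α = 0.05, we fail to reject H₀.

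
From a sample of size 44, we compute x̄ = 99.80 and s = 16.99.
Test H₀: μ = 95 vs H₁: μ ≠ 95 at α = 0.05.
One-sample t-test:
H₀: μ = 95
H₁: μ ≠ 95
df = n - 1 = 43
t = (x̄ - μ₀) / (s/√n) = (99.80 - 95) / (16.99/√44) = 1.874
p-value = 0.0677

Since p-value > α = 0.05, we fail to reject H₀.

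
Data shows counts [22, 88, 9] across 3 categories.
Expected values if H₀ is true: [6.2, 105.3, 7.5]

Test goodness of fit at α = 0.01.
Chi-square goodness of fit test:
H₀: observed counts match expected distribution
H₁: observed counts differ from expected distribution
df = k - 1 = 2
χ² = Σ(O - E)²/E
   = (22 - 6.2)²/6.2 + (88 - 105.3)²/105.3 + (9 - 7.5)²/7.5
   = 40.265 + 2.842 + 0.300
   = 43.41
p-value < 0.0001

Since p-value < α = 0.01, we reject H₀.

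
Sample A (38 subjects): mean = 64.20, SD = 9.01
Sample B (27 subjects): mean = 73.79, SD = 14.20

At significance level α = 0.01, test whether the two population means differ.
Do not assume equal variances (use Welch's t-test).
Welch's two-sample t-test:
H₀: μ₁ = μ₂
H₁: μ₁ ≠ μ₂
s₁²/n₁ = 9.01²/38 = 2.1363,  s₂²/n₂ = 14.20²/27 = 7.4681
SE = √(s₁²/n₁ + s₂²/n₂) = √(2.1363 + 7.4681) = 3.0991
df (Welch-Satterthwaite) = (s₁²/n₁ + s₂²/n₂)² / [(s₁²/n₁)²/(n₁-1) + (s₂²/n₂)²/(n₂-1)] ≈ 40.66
t = (x̄₁ - x̄₂) / SE = (64.20 - 73.79) / 3.0991 = -9.59 / 3.0991 = -3.094
p-value = 0.0036

Since p-value < α = 0.01, we reject H₀.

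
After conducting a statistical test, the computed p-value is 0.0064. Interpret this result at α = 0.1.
Since p = 0.0064 < α = 0.1, reject H₀.
There is sufficient evidence to reject the null hypothesis; the result is statistically significant at the 0.1 level.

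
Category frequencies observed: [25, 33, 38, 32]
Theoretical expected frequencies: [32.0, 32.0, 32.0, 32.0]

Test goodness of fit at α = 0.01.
Chi-square goodness of fit test:
H₀: observed counts match expected distribution
H₁: observed counts differ from expected distribution
df = k - 1 = 3
χ² = Σ(O - E)²/E
   = (25 - 32.0)²/32.0 + (33 - 32.0)²/32.0 + (38 - 32.0)²/32.0 + (32 - 32.0)²/32.0
   = 1.531 + 0.031 + 1.125 + 0.000
   = 2.69
p-value = 0.4424

Since p-value > α = 0.01, we fail to reject H₀.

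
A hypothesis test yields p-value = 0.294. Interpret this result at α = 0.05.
Since p = 0.294 > α = 0.05, fail to reject H₀.
There is insufficient evidence to reject the null hypothesis; the result is not statistically significant at the 0.05 level.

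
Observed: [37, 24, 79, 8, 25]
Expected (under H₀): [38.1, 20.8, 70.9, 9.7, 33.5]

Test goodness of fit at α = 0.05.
Chi-square goodness of fit test:
H₀: observed counts match expected distribution
H₁: observed counts differ from expected distribution
df = k - 1 = 4
χ² = Σ(O - E)²/E
   = (37 - 38.1)²/38.1 + (24 - 20.8)²/20.8 + (79 - 70.9)²/70.9 + (8 - 9.7)²/9.7 + (25 - 33.5)²/33.5
   = 0.032 + 0.492 + 0.925 + 0.298 + 2.157
   = 3.90
p-value = 0.4191

Since p-value > α = 0.05, we fail to reject H₀.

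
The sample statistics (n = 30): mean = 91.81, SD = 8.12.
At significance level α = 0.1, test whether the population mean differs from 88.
One-sample t-test:
H₀: μ = 88
H₁: μ ≠ 88
df = n - 1 = 29
t = (x̄ - μ₀) / (s/√n) = (91.81 - 88) / (8.12/√30) = 2.570
p-value = 0.0156

Since p-value < α = 0.1, we reject H₀.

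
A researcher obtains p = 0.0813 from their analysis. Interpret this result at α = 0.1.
Since p = 0.0813 < α = 0.1, reject H₀.
There is sufficient evidence to reject the null hypothesis; the result is statistically significant at the 0.1 level.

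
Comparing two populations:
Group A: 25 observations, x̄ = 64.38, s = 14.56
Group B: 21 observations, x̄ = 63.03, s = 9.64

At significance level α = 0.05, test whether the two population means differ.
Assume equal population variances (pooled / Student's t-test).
Student's two-sample t-test (equal variances):
H₀: μ₁ = μ₂
H₁: μ₁ ≠ μ₂
df = n₁ + n₂ - 2 = 44
Pooled variance s_p² = [(n₁-1)s₁² + (n₂-1)s₂²] / (n₁ + n₂ - 2) = [(24)(14.56²) + (20)(9.64²)] / 44 = 157.8736
SE = √(s_p²(1/n₁ + 1/n₂)) = √(157.8736 × (1/25 + 1/21)) = 3.7192
t = (x̄₁ - x̄₂) / SE = (64.38 - 63.03) / 3.7192 = 1.35 / 3.7192 = 0.363
p-value = 0.7184

Since p-value > α = 0.05, we fail to reject H₀.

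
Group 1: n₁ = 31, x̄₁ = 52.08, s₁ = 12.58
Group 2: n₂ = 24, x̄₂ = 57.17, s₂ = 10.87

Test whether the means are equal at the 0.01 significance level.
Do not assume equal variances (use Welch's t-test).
Welch's two-sample t-test:
H₀: μ₁ = μ₂
H₁: μ₁ ≠ μ₂
s₁²/n₁ = 12.58²/31 = 5.1050,  s₂²/n₂ = 10.87²/24 = 4.9232
SE = √(s₁²/n₁ + s₂²/n₂) = √(5.1050 + 4.9232) = 3.1667
df (Welch-Satterthwaite) = (s₁²/n₁ + s₂²/n₂)² / [(s₁²/n₁)²/(n₁-1) + (s₂²/n₂)²/(n₂-1)] ≈ 52.31
t = (x̄₁ - x̄₂) / SE = (52.08 - 57.17) / 3.1667 = -5.09 / 3.1667 = -1.607
p-value = 0.1140

Since p-value > α = 0.01, we fail to reject H₀.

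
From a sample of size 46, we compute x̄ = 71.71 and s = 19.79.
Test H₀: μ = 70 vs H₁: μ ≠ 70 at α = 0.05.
One-sample t-test:
H₀: μ = 70
H₁: μ ≠ 70
df = n - 1 = 45
t = (x̄ - μ₀) / (s/√n) = (71.71 - 70) / (19.79/√46) = 0.586
p-value = 0.5608

Since p-value > α = 0.05, we fail to reject H₀.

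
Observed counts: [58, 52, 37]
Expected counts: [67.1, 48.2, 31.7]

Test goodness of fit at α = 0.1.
Chi-square goodness of fit test:
H₀: observed counts match expected distribution
H₁: observed counts differ from expected distribution
df = k - 1 = 2
χ² = Σ(O - E)²/E
   = (58 - 67.1)²/67.1 + (52 - 48.2)²/48.2 + (37 - 31.7)²/31.7
   = 1.234 + 0.300 + 0.886
   = 2.42
p-value = 0.2982

Since p-value > α = 0.1, we fail to reject H₀.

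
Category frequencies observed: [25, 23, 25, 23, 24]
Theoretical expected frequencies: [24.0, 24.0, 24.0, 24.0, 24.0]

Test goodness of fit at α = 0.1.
Chi-square goodness of fit test:
H₀: observed counts match expected distribution
H₁: observed counts differ from expected distribution
df = k - 1 = 4
χ² = Σ(O - E)²/E
   = (25 - 24.0)²/24.0 + (23 - 24.0)²/24.0 + (25 - 24.0)²/24.0 + (23 - 24.0)²/24.0 + (24 - 24.0)²/24.0
   = 0.042 + 0.042 + 0.042 + 0.042 + 0.000
   = 0.17
p-value = 0.9967

Since p-value > α = 0.1, we fail to reject H₀.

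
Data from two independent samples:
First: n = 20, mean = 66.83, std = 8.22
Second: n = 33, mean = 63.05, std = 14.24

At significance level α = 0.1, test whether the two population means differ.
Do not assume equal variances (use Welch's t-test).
Welch's two-sample t-test:
H₀: μ₁ = μ₂
H₁: μ₁ ≠ μ₂
s₁²/n₁ = 8.22²/20 = 3.3784,  s₂²/n₂ = 14.24²/33 = 6.1448
SE = √(s₁²/n₁ + s₂²/n₂) = √(3.3784 + 6.1448) = 3.0860
df (Welch-Satterthwaite) = (s₁²/n₁ + s₂²/n₂)² / [(s₁²/n₁)²/(n₁-1) + (s₂²/n₂)²/(n₂-1)] ≈ 50.93
t = (x̄₁ - x̄₂) / SE = (66.83 - 63.05) / 3.0860 = 3.78 / 3.0860 = 1.225
p-value = 0.2262

Since p-value > α = 0.1, we fail to reject H₀.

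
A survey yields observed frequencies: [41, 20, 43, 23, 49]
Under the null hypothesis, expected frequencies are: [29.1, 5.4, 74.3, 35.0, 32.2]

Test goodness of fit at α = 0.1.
Chi-square goodness of fit test:
H₀: observed counts match expected distribution
H₁: observed counts differ from expected distribution
df = k - 1 = 4
χ² = Σ(O - E)²/E
   = (41 - 29.1)²/29.1 + (20 - 5.4)²/5.4 + (43 - 74.3)²/74.3 + (23 - 35.0)²/35.0 + (49 - 32.2)²/32.2
   = 4.866 + 39.474 + 13.186 + 4.114 + 8.765
   = 70.41
p-value < 0.0001

Since p-value < α = 0.1, we reject H₀.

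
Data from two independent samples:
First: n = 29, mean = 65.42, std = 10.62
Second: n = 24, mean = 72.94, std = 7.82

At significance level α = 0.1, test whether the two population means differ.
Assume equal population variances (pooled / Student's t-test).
Student's two-sample t-test (equal variances):
H₀: μ₁ = μ₂
H₁: μ₁ ≠ μ₂
df = n₁ + n₂ - 2 = 51
Pooled variance s_p² = [(n₁-1)s₁² + (n₂-1)s₂²] / (n₁ + n₂ - 2) = [(28)(10.62²) + (23)(7.82²)] / 51 = 89.4994
SE = √(s_p²(1/n₁ + 1/n₂)) = √(89.4994 × (1/29 + 1/24)) = 2.6106
t = (x̄₁ - x̄₂) / SE = (65.42 - 72.94) / 2.6106 = -7.52 / 2.6106 = -2.881
p-value = 0.0058

Since p-value < α = 0.1, we reject H₀.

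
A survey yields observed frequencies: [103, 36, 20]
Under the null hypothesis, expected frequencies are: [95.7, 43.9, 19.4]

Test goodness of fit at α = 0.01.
Chi-square goodness of fit test:
H₀: observed counts match expected distribution
H₁: observed counts differ from expected distribution
df = k - 1 = 2
χ² = Σ(O - E)²/E
   = (103 - 95.7)²/95.7 + (36 - 43.9)²/43.9 + (20 - 19.4)²/19.4
   = 0.557 + 1.422 + 0.019
   = 2.00
p-value = 0.3684

Since p-value > α = 0.01, we fail to reject H₀.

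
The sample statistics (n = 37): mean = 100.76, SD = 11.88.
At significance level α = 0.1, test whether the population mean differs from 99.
One-sample t-test:
H₀: μ = 99
H₁: μ ≠ 99
df = n - 1 = 36
t = (x̄ - μ₀) / (s/√n) = (100.76 - 99) / (11.88/√37) = 0.901
p-value = 0.3735

Since p-value > α = 0.1, we fail to reject H₀.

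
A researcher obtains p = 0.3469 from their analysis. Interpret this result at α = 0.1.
Since p = 0.3469 > α = 0.1, fail to reject H₀.
There is insufficient evidence to reject the null hypothesis; the result is not statistically significant at the 0.1 level.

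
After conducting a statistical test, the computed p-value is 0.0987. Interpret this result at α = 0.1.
Since p = 0.0987 < α = 0.1, reject H₀.
There is sufficient evidence to reject the null hypothesis; the result is statistically significant at the 0.1 level.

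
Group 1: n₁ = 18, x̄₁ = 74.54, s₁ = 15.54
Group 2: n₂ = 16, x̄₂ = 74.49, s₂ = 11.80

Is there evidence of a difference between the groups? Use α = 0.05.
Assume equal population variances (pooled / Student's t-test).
Student's two-sample t-test (equal variances):
H₀: μ₁ = μ₂
H₁: μ₁ ≠ μ₂
df = n₁ + n₂ - 2 = 32
Pooled variance s_p² = [(n₁-1)s₁² + (n₂-1)s₂²] / (n₁ + n₂ - 2) = [(17)(15.54²) + (15)(11.80²)] / 32 = 193.5612
SE = √(s_p²(1/n₁ + 1/n₂)) = √(193.5612 × (1/18 + 1/16)) = 4.7803
t = (x̄₁ - x̄₂) / SE = (74.54 - 74.49) / 4.7803 = 0.05 / 4.7803 = 0.010
p-value = 0.9917

Since p-value > α = 0.05, we fail to reject H₀.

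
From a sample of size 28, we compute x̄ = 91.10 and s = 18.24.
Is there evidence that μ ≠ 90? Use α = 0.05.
One-sample t-test:
H₀: μ = 90
H₁: μ ≠ 90
df = n - 1 = 27
t = (x̄ - μ₀) / (s/√n) = (91.10 - 90) / (18.24/√28) = 0.319
p-value = 0.7521

Since p-value > α = 0.05, we fail to reject H₀.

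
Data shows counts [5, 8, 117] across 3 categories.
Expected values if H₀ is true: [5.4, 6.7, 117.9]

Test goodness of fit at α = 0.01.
Chi-square goodness of fit test:
H₀: observed counts match expected distribution
H₁: observed counts differ from expected distribution
df = k - 1 = 2
χ² = Σ(O - E)²/E
   = (5 - 5.4)²/5.4 + (8 - 6.7)²/6.7 + (117 - 117.9)²/117.9
   = 0.030 + 0.252 + 0.007
   = 0.29
p-value = 0.8656

Since p-value > α = 0.01, we fail to reject H₀.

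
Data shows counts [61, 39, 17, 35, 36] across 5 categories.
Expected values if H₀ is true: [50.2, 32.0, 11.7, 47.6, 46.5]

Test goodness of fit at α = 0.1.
Chi-square goodness of fit test:
H₀: observed counts match expected distribution
H₁: observed counts differ from expected distribution
df = k - 1 = 4
χ² = Σ(O - E)²/E
   = (61 - 50.2)²/50.2 + (39 - 32.0)²/32.0 + (17 - 11.7)²/11.7 + (35 - 47.6)²/47.6 + (36 - 46.5)²/46.5
   = 2.324 + 1.531 + 2.401 + 3.335 + 2.371
   = 11.96
p-value = 0.0176

Since p-value < α = 0.1, we reject H₀.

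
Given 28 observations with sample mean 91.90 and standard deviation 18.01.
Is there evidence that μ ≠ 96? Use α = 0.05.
One-sample t-test:
H₀: μ = 96
H₁: μ ≠ 96
df = n - 1 = 27
t = (x̄ - μ₀) / (s/√n) = (91.90 - 96) / (18.01/√28) = -1.205
p-value = 0.2388

Since p-value > α = 0.05, we fail to reject H₀.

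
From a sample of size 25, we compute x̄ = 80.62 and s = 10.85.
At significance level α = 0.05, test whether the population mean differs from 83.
One-sample t-test:
H₀: μ = 83
H₁: μ ≠ 83
df = n - 1 = 24
t = (x̄ - μ₀) / (s/√n) = (80.62 - 83) / (10.85/√25) = -1.097
p-value = 0.2836

Since p-value > α = 0.05, we fail to reject H₀.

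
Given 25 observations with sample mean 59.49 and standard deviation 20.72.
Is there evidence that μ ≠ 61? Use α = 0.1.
One-sample t-test:
H₀: μ = 61
H₁: μ ≠ 61
df = n - 1 = 24
t = (x̄ - μ₀) / (s/√n) = (59.49 - 61) / (20.72/√25) = -0.364
p-value = 0.7188

Since p-value > α = 0.1, we fail to reject H₀.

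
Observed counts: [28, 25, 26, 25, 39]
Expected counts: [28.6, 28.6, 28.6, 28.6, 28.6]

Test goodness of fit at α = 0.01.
Chi-square goodness of fit test:
H₀: observed counts match expected distribution
H₁: observed counts differ from expected distribution
df = k - 1 = 4
χ² = Σ(O - E)²/E
   = (28 - 28.6)²/28.6 + (25 - 28.6)²/28.6 + (26 - 28.6)²/28.6 + (25 - 28.6)²/28.6 + (39 - 28.6)²/28.6
   = 0.013 + 0.453 + 0.236 + 0.453 + 3.782
   = 4.94
p-value = 0.2938

Since p-value > α = 0.01, we fail to reject H₀.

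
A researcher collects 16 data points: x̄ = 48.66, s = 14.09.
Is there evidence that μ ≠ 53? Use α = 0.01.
One-sample t-test:
H₀: μ = 53
H₁: μ ≠ 53
df = n - 1 = 15
t = (x̄ - μ₀) / (s/√n) = (48.66 - 53) / (14.09/√16) = -1.232
p-value = 0.2369

Since p-value > α = 0.01, we fail to reject H₀.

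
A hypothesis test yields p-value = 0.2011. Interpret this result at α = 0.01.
Since p = 0.2011 > α = 0.01, fail to reject H₀.
There is insufficient evidence to reject the null hypothesis; the result is not statistically significant at the 0.01 level.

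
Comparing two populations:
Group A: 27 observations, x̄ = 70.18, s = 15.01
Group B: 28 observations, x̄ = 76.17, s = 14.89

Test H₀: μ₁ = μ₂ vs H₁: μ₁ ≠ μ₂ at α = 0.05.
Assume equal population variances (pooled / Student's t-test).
Student's two-sample t-test (equal variances):
H₀: μ₁ = μ₂
H₁: μ₁ ≠ μ₂
df = n₁ + n₂ - 2 = 53
Pooled variance s_p² = [(n₁-1)s₁² + (n₂-1)s₂²] / (n₁ + n₂ - 2) = [(26)(15.01²) + (27)(14.89²)] / 53 = 223.4723
SE = √(s_p²(1/n₁ + 1/n₂)) = √(223.4723 × (1/27 + 1/28)) = 4.0321
t = (x̄₁ - x̄₂) / SE = (70.18 - 76.17) / 4.0321 = -5.99 / 4.0321 = -1.486
p-value = 0.1433

Since p-value > α = 0.05, we fail to reject H₀.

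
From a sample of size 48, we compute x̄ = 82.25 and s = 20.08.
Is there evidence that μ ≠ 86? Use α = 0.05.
One-sample t-test:
H₀: μ = 86
H₁: μ ≠ 86
df = n - 1 = 47
t = (x̄ - μ₀) / (s/√n) = (82.25 - 86) / (20.08/√48) = -1.294
p-value = 0.2020

Since p-value > α = 0.05, we fail to reject H₀.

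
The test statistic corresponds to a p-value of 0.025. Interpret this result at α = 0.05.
Since p = 0.025 < α = 0.05, reject H₀.
There is sufficient evidence to reject the null hypothesis; the result is statistically significant at the 0.05 level.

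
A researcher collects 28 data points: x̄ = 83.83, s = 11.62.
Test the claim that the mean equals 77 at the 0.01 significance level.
One-sample t-test:
H₀: μ = 77
H₁: μ ≠ 77
df = n - 1 = 27
t = (x̄ - μ₀) / (s/√n) = (83.83 - 77) / (11.62/√28) = 3.110
p-value = 0.0044

Since p-value < α = 0.01, we reject H₀.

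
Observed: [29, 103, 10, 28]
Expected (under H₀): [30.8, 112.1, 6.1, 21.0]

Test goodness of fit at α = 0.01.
Chi-square goodness of fit test:
H₀: observed counts match expected distribution
H₁: observed counts differ from expected distribution
df = k - 1 = 3
χ² = Σ(O - E)²/E
   = (29 - 30.8)²/30.8 + (103 - 112.1)²/112.1 + (10 - 6.1)²/6.1 + (28 - 21.0)²/21.0
   = 0.105 + 0.739 + 2.493 + 2.333
   = 5.67
p-value = 0.1288

Since p-value > α = 0.01, we fail to reject H₀.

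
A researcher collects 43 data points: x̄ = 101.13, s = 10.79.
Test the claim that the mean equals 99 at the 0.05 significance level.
One-sample t-test:
H₀: μ = 99
H₁: μ ≠ 99
df = n - 1 = 42
t = (x̄ - μ₀) / (s/√n) = (101.13 - 99) / (10.79/√43) = 1.294
p-value = 0.2026

Since p-value > α = 0.05, we fail to reject H₀.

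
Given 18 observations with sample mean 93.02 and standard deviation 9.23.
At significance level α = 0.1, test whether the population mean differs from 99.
One-sample t-test:
H₀: μ = 99
H₁: μ ≠ 99
df = n - 1 = 17
t = (x̄ - μ₀) / (s/√n) = (93.02 - 99) / (9.23/√18) = -2.749
p-value = 0.0137

Since p-value < α = 0.1, we reject H₀.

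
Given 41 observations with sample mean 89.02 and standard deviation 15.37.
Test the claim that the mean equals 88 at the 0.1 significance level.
One-sample t-test:
H₀: μ = 88
H₁: μ ≠ 88
df = n - 1 = 40
t = (x̄ - μ₀) / (s/√n) = (89.02 - 88) / (15.37/√41) = 0.425
p-value = 0.6732

Since p-value > α = 0.1, we fail to reject H₀.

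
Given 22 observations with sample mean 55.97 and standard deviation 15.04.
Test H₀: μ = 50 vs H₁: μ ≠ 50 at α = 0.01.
One-sample t-test:
H₀: μ = 50
H₁: μ ≠ 50
df = n - 1 = 21
t = (x̄ - μ₀) / (s/√n) = (55.97 - 50) / (15.04/√22) = 1.862
p-value = 0.0767

Since p-value > α = 0.01, we fail to reject H₀.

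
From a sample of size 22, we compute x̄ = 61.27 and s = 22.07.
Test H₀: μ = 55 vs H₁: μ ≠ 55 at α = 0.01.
One-sample t-test:
H₀: μ = 55
H₁: μ ≠ 55
df = n - 1 = 21
t = (x̄ - μ₀) / (s/√n) = (61.27 - 55) / (22.07/√22) = 1.333
p-value = 0.1970

Since p-value > α = 0.01, we fail to reject H₀.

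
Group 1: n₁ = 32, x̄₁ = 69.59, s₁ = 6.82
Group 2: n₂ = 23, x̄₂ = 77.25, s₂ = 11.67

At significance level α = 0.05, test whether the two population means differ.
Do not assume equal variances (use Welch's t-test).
Welch's two-sample t-test:
H₀: μ₁ = μ₂
H₁: μ₁ ≠ μ₂
s₁²/n₁ = 6.82²/32 = 1.4535,  s₂²/n₂ = 11.67²/23 = 5.9213
SE = √(s₁²/n₁ + s₂²/n₂) = √(1.4535 + 5.9213) = 2.7157
df (Welch-Satterthwaite) = (s₁²/n₁ + s₂²/n₂)² / [(s₁²/n₁)²/(n₁-1) + (s₂²/n₂)²/(n₂-1)] ≈ 32.73
t = (x̄₁ - x̄₂) / SE = (69.59 - 77.25) / 2.7157 = -7.66 / 2.7157 = -2.821
p-value = 0.0081

Since p-value < α = 0.05, we reject H₀.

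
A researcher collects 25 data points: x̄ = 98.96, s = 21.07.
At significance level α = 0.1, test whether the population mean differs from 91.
One-sample t-test:
H₀: μ = 91
H₁: μ ≠ 91
df = n - 1 = 24
t = (x̄ - μ₀) / (s/√n) = (98.96 - 91) / (21.07/√25) = 1.889
p-value = 0.0710

Since p-value < α = 0.1, we reject H₀.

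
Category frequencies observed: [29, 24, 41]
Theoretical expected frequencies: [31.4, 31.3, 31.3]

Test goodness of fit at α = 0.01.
Chi-square goodness of fit test:
H₀: observed counts match expected distribution
H₁: observed counts differ from expected distribution
df = k - 1 = 2
χ² = Σ(O - E)²/E
   = (29 - 31.4)²/31.4 + (24 - 31.3)²/31.3 + (41 - 31.3)²/31.3
   = 0.183 + 1.703 + 3.006
   = 4.89
p-value = 0.0866

Since p-value > α = 0.01, we fail to reject H₀.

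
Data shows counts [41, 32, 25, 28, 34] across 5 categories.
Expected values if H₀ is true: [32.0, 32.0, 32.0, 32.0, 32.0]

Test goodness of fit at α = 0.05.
Chi-square goodness of fit test:
H₀: observed counts match expected distribution
H₁: observed counts differ from expected distribution
df = k - 1 = 4
χ² = Σ(O - E)²/E
   = (41 - 32.0)²/32.0 + (32 - 32.0)²/32.0 + (25 - 32.0)²/32.0 + (28 - 32.0)²/32.0 + (34 - 32.0)²/32.0
   = 2.531 + 0.000 + 1.531 + 0.500 + 0.125
   = 4.69
p-value = 0.3209

Since p-value > α = 0.05, we fail to reject H₀.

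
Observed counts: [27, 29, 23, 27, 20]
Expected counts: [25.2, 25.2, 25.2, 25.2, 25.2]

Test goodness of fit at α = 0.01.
Chi-square goodness of fit test:
H₀: observed counts match expected distribution
H₁: observed counts differ from expected distribution
df = k - 1 = 4
χ² = Σ(O - E)²/E
   = (27 - 25.2)²/25.2 + (29 - 25.2)²/25.2 + (23 - 25.2)²/25.2 + (27 - 25.2)²/25.2 + (20 - 25.2)²/25.2
   = 0.129 + 0.573 + 0.192 + 0.129 + 1.073
   = 2.10
p-value = 0.7182

Since p-value > α = 0.01, we fail to reject H₀.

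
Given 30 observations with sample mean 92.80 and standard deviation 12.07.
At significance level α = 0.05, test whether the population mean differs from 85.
One-sample t-test:
H₀: μ = 85
H₁: μ ≠ 85
df = n - 1 = 29
t = (x̄ - μ₀) / (s/√n) = (92.80 - 85) / (12.07/√30) = 3.540
p-value = 0.0014

Since p-value < α = 0.05, we reject H₀.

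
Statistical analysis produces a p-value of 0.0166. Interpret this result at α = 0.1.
Since p = 0.0166 < α = 0.1, reject H₀.
There is sufficient evidence to reject the null hypothesis; the result is statistically significant at the 0.1 level.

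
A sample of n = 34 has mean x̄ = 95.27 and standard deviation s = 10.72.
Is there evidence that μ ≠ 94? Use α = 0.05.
One-sample t-test:
H₀: μ = 94
H₁: μ ≠ 94
df = n - 1 = 33
t = (x̄ - μ₀) / (s/√n) = (95.27 - 94) / (10.72/√34) = 0.691
p-value = 0.4945

Since p-value > α = 0.05, we fail to reject H₀.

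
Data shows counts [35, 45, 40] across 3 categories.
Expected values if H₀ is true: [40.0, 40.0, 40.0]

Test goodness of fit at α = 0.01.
Chi-square goodness of fit test:
H₀: observed counts match expected distribution
H₁: observed counts differ from expected distribution
df = k - 1 = 2
χ² = Σ(O - E)²/E
   = (35 - 40.0)²/40.0 + (45 - 40.0)²/40.0 + (40 - 40.0)²/40.0
   = 0.625 + 0.625 + 0.000
   = 1.25
p-value = 0.5353

Since p-value > α = 0.01, we fail to reject H₀.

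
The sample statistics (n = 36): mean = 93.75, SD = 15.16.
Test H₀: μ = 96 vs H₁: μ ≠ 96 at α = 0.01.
One-sample t-test:
H₀: μ = 96
H₁: μ ≠ 96
df = n - 1 = 35
t = (x̄ - μ₀) / (s/√n) = (93.75 - 96) / (15.16/√36) = -0.891
p-value = 0.3793

Since p-value > α = 0.01, we fail to reject H₀.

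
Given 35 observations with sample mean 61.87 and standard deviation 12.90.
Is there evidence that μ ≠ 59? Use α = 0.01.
One-sample t-test:
H₀: μ = 59
H₁: μ ≠ 59
df = n - 1 = 34
t = (x̄ - μ₀) / (s/√n) = (61.87 - 59) / (12.90/√35) = 1.316
p-value = 0.1969

Since p-value > α = 0.01, we fail to reject H₀.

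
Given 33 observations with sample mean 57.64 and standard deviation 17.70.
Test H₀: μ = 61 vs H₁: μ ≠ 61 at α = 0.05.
One-sample t-test:
H₀: μ = 61
H₁: μ ≠ 61
df = n - 1 = 32
t = (x̄ - μ₀) / (s/√n) = (57.64 - 61) / (17.70/√33) = -1.090
p-value = 0.2836

Since p-value > α = 0.05, we fail to reject H₀.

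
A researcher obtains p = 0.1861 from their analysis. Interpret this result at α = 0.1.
Since p = 0.1861 > α = 0.1, fail to reject H₀.
There is insufficient evidence to reject the null hypothesis; the result is not statistically significant at the 0.1 level.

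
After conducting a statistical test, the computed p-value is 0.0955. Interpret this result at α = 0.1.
Since p = 0.0955 < α = 0.1, reject H₀.
There is sufficient evidence to reject the null hypothesis; the result is statistically significant at the 0.1 level.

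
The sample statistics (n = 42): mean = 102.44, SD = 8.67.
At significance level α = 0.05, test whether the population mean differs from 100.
One-sample t-test:
H₀: μ = 100
H₁: μ ≠ 100
df = n - 1 = 41
t = (x̄ - μ₀) / (s/√n) = (102.44 - 100) / (8.67/√42) = 1.824
p-value = 0.0755

Since p-value > α = 0.05, we fail to reject H₀.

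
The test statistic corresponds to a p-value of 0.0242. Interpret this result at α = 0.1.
Since p = 0.0242 < α = 0.1, reject H₀.
There is sufficient evidence to reject the null hypothesis; the result is statistically significant at the 0.1 level.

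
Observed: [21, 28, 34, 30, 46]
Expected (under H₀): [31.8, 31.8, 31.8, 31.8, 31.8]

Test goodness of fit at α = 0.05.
Chi-square goodness of fit test:
H₀: observed counts match expected distribution
H₁: observed counts differ from expected distribution
df = k - 1 = 4
χ² = Σ(O - E)²/E
   = (21 - 31.8)²/31.8 + (28 - 31.8)²/31.8 + (34 - 31.8)²/31.8 + (30 - 31.8)²/31.8 + (46 - 31.8)²/31.8
   = 3.668 + 0.454 + 0.152 + 0.102 + 6.341
   = 10.72
p-value = 0.0299

Since p-value < α = 0.05, we reject H₀.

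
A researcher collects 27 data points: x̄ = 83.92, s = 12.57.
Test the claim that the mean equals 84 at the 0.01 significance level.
One-sample t-test:
H₀: μ = 84
H₁: μ ≠ 84
df = n - 1 = 26
t = (x̄ - μ₀) / (s/√n) = (83.92 - 84) / (12.57/√27) = -0.033
p-value = 0.9739

Since p-value > α = 0.01, we fail to reject H₀.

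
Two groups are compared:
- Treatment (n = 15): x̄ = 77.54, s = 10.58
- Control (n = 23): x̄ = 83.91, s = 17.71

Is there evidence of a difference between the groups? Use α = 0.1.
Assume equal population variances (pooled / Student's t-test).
Student's two-sample t-test (equal variances):
H₀: μ₁ = μ₂
H₁: μ₁ ≠ μ₂
df = n₁ + n₂ - 2 = 36
Pooled variance s_p² = [(n₁-1)s₁² + (n₂-1)s₂²] / (n₁ + n₂ - 2) = [(14)(10.58²) + (22)(17.71²)] / 36 = 235.2022
SE = √(s_p²(1/n₁ + 1/n₂)) = √(235.2022 × (1/15 + 1/23)) = 5.0898
t = (x̄₁ - x̄₂) / SE = (77.54 - 83.91) / 5.0898 = -6.37 / 5.0898 = -1.252
p-value = 0.2188

Since p-value > α = 0.1, we fail to reject H₀.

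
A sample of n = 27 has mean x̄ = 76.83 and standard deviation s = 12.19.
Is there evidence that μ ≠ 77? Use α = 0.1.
One-sample t-test:
H₀: μ = 77
H₁: μ ≠ 77
df = n - 1 = 26
t = (x̄ - μ₀) / (s/√n) = (76.83 - 77) / (12.19/√27) = -0.072
p-value = 0.9428

Since p-value > α = 0.1, we fail to reject H₀.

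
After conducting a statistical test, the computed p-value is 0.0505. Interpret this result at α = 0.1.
Since p = 0.0505 < α = 0.1, reject H₀.
There is sufficient evidence to reject the null hypothesis; the result is statistically significant at the 0.1 level.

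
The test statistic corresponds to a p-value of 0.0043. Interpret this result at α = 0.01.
Since p = 0.0043 < α = 0.01, reject H₀.
There is sufficient evidence to reject the null hypothesis; the result is statistically significant at the 0.01 level.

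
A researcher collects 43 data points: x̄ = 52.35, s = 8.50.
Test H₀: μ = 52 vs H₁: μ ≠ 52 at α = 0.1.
One-sample t-test:
H₀: μ = 52
H₁: μ ≠ 52
df = n - 1 = 42
t = (x̄ - μ₀) / (s/√n) = (52.35 - 52) / (8.50/√43) = 0.270
p-value = 0.7885

Since p-value > α = 0.1, we fail to reject H₀.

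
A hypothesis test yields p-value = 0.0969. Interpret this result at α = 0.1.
Since p = 0.0969 < α = 0.1, reject H₀.
There is sufficient evidence to reject the null hypothesis; the result is statistically significant at the 0.1 level.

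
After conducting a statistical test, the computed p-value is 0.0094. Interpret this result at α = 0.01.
Since p = 0.0094 < α = 0.01, reject H₀.
There is sufficient evidence to reject the null hypothesis; the result is statistically significant at the 0.01 level.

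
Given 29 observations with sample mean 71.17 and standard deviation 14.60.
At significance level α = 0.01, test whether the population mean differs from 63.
One-sample t-test:
H₀: μ = 63
H₁: μ ≠ 63
df = n - 1 = 28
t = (x̄ - μ₀) / (s/√n) = (71.17 - 63) / (14.60/√29) = 3.013
p-value = 0.0054

Since p-value < α = 0.01, we reject H₀.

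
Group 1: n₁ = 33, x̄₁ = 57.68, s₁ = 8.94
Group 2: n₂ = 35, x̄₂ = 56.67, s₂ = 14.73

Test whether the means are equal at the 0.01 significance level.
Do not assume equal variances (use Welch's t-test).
Welch's two-sample t-test:
H₀: μ₁ = μ₂
H₁: μ₁ ≠ μ₂
s₁²/n₁ = 8.94²/33 = 2.4219,  s₂²/n₂ = 14.73²/35 = 6.1992
SE = √(s₁²/n₁ + s₂²/n₂) = √(2.4219 + 6.1992) = 2.9362
df (Welch-Satterthwaite) = (s₁²/n₁ + s₂²/n₂)² / [(s₁²/n₁)²/(n₁-1) + (s₂²/n₂)²/(n₂-1)] ≈ 56.58
t = (x̄₁ - x̄₂) / SE = (57.68 - 56.67) / 2.9362 = 1.01 / 2.9362 = 0.344
p-value = 0.7321

Since p-value > α = 0.01, we fail to reject H₀.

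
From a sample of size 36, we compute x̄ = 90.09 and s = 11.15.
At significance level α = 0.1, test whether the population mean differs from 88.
One-sample t-test:
H₀: μ = 88
H₁: μ ≠ 88
df = n - 1 = 35
t = (x̄ - μ₀) / (s/√n) = (90.09 - 88) / (11.15/√36) = 1.125
p-value = 0.2684

Since p-value > α = 0.1, we fail to reject H₀.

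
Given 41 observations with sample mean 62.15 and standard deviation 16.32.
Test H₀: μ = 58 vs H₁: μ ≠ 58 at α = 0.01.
One-sample t-test:
H₀: μ = 58
H₁: μ ≠ 58
df = n - 1 = 40
t = (x̄ - μ₀) / (s/√n) = (62.15 - 58) / (16.32/√41) = 1.628
p-value = 0.1113

Since p-value > α = 0.01, we fail to reject H₀.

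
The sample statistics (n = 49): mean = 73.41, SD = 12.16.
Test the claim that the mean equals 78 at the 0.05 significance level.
One-sample t-test:
H₀: μ = 78
H₁: μ ≠ 78
df = n - 1 = 48
t = (x̄ - μ₀) / (s/√n) = (73.41 - 78) / (12.16/√49) = -2.642
p-value = 0.0111

Since p-value < α = 0.05, we reject H₀.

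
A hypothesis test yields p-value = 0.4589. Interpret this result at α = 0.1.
Since p = 0.4589 > α = 0.1, fail to reject H₀.
There is insufficient evidence to reject the null hypothesis; the result is not statistically significant at the 0.1 level.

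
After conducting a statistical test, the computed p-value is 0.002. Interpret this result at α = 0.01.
Since p = 0.002 < α = 0.01, reject H₀.
There is sufficient evidence to reject the null hypothesis; the result is statistically significant at the 0.01 level.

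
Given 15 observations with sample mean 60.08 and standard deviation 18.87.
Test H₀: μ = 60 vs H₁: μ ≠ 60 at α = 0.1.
One-sample t-test:
H₀: μ = 60
H₁: μ ≠ 60
df = n - 1 = 14
t = (x̄ - μ₀) / (s/√n) = (60.08 - 60) / (18.87/√15) = 0.016
p-value = 0.9871

Since p-value > α = 0.1, we fail to reject H₀.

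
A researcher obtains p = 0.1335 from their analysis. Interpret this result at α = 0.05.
Since p = 0.1335 > α = 0.05, fail to reject H₀.
There is insufficient evidence to reject the null hypothesis; the result is not statistically significant at the 0.05 level.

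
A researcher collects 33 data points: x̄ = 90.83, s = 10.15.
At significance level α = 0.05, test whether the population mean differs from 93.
One-sample t-test:
H₀: μ = 93
H₁: μ ≠ 93
df = n - 1 = 32
t = (x̄ - μ₀) / (s/√n) = (90.83 - 93) / (10.15/√33) = -1.228
p-value = 0.2283

Since p-value > α = 0.05, we fail to reject H₀.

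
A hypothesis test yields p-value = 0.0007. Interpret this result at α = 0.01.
Since p = 0.0007 < α = 0.01, reject H₀.
There is sufficient evidence to reject the null hypothesis; the result is statistically significant at the 0.01 level.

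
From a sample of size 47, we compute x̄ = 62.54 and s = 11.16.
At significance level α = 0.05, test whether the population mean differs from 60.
One-sample t-test:
H₀: μ = 60
H₁: μ ≠ 60
df = n - 1 = 46
t = (x̄ - μ₀) / (s/√n) = (62.54 - 60) / (11.16/√47) = 1.560
p-value = 0.1255

Since p-value > α = 0.05, we fail to reject H₀.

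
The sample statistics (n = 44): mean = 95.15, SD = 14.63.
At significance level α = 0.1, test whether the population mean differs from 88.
One-sample t-test:
H₀: μ = 88
H₁: μ ≠ 88
df = n - 1 = 43
t = (x̄ - μ₀) / (s/√n) = (95.15 - 88) / (14.63/√44) = 3.242
p-value = 0.0023

Since p-value < α = 0.1, we reject H₀.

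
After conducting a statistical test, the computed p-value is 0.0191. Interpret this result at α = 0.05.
Since p = 0.0191 < α = 0.05, reject H₀.
There is sufficient evidence to reject the null hypothesis; the result is statistically significant at the 0.05 level.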